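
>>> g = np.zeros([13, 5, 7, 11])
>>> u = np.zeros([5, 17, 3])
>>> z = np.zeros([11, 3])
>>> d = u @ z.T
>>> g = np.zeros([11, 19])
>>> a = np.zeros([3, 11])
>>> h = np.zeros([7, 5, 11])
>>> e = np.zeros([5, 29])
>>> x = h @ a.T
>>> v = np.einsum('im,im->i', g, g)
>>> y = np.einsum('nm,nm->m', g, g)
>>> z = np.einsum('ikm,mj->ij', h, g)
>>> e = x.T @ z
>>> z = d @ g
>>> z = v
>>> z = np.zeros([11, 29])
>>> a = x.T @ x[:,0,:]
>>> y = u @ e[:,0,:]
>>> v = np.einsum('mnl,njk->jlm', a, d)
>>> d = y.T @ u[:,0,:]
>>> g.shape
(11, 19)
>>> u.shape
(5, 17, 3)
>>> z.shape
(11, 29)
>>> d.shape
(19, 17, 3)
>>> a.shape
(3, 5, 3)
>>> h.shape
(7, 5, 11)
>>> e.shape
(3, 5, 19)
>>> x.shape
(7, 5, 3)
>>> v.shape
(17, 3, 3)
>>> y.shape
(5, 17, 19)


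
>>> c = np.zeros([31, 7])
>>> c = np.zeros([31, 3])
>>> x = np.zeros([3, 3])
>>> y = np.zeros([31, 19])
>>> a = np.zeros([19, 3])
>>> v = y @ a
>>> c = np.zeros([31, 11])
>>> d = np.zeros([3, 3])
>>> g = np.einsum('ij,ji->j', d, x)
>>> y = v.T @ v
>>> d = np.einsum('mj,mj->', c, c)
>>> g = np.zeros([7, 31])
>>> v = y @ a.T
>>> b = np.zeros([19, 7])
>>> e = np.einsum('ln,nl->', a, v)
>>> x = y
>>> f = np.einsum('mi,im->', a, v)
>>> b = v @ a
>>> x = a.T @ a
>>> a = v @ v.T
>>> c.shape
(31, 11)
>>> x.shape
(3, 3)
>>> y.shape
(3, 3)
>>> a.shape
(3, 3)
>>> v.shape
(3, 19)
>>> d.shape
()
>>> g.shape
(7, 31)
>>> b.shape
(3, 3)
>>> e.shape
()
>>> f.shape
()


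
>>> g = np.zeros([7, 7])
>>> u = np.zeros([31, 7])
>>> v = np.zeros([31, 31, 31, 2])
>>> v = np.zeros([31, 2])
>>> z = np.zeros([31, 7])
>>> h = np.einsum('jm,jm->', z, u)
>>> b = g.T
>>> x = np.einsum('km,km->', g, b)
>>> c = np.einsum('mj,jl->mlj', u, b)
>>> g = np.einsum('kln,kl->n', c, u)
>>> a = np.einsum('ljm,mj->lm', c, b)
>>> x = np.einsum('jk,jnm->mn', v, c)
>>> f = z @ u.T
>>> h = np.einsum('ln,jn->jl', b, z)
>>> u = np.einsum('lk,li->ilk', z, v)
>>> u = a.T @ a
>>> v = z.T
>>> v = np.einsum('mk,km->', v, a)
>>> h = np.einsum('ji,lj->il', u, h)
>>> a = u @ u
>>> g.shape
(7,)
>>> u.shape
(7, 7)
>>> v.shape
()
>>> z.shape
(31, 7)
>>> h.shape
(7, 31)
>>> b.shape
(7, 7)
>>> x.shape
(7, 7)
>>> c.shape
(31, 7, 7)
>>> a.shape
(7, 7)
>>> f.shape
(31, 31)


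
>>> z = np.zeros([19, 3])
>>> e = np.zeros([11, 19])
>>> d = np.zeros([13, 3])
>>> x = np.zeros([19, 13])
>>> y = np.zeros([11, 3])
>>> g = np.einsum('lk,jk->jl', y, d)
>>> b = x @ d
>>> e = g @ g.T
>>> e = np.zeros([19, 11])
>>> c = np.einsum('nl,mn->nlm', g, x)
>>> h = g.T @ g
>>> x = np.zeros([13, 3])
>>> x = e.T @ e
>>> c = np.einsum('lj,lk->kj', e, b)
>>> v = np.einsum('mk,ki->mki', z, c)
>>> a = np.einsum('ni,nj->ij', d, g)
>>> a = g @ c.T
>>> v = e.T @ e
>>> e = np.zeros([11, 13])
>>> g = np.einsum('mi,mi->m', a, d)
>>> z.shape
(19, 3)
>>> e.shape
(11, 13)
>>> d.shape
(13, 3)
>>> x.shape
(11, 11)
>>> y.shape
(11, 3)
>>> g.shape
(13,)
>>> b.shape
(19, 3)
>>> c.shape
(3, 11)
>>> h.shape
(11, 11)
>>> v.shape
(11, 11)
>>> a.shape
(13, 3)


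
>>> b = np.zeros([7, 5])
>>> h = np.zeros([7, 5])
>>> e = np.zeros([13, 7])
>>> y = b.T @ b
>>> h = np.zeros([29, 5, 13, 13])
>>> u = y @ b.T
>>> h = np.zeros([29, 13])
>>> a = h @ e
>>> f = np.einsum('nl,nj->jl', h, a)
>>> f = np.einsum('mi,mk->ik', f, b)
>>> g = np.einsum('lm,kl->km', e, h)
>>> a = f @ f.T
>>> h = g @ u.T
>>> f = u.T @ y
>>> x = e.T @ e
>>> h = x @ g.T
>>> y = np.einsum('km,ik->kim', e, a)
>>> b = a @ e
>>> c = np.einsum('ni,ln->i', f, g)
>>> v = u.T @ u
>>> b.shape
(13, 7)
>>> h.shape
(7, 29)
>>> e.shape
(13, 7)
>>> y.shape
(13, 13, 7)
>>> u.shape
(5, 7)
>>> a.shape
(13, 13)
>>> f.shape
(7, 5)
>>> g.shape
(29, 7)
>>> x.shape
(7, 7)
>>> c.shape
(5,)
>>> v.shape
(7, 7)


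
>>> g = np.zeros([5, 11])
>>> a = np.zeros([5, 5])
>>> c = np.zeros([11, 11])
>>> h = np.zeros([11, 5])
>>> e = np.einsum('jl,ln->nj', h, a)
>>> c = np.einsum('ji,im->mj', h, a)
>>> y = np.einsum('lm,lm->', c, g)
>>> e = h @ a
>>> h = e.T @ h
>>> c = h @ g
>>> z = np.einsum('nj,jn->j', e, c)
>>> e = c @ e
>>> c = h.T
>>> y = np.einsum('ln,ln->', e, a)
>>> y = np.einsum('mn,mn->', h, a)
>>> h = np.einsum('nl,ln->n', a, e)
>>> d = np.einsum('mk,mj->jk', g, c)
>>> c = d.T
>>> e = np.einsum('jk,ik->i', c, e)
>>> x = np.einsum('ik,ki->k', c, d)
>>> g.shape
(5, 11)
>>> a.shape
(5, 5)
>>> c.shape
(11, 5)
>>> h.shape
(5,)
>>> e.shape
(5,)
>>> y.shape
()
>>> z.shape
(5,)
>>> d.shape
(5, 11)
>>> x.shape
(5,)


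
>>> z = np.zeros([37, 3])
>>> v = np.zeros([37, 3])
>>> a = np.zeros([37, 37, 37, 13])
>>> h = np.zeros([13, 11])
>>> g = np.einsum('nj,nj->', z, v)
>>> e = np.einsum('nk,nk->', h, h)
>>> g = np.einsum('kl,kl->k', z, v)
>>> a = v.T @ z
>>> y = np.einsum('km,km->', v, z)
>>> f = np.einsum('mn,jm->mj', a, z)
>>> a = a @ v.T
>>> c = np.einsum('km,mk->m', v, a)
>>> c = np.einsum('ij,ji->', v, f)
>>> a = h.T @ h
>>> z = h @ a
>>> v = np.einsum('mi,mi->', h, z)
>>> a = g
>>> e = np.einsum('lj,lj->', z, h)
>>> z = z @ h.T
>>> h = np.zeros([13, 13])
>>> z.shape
(13, 13)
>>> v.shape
()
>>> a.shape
(37,)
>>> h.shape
(13, 13)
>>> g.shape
(37,)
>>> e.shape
()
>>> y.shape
()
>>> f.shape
(3, 37)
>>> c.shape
()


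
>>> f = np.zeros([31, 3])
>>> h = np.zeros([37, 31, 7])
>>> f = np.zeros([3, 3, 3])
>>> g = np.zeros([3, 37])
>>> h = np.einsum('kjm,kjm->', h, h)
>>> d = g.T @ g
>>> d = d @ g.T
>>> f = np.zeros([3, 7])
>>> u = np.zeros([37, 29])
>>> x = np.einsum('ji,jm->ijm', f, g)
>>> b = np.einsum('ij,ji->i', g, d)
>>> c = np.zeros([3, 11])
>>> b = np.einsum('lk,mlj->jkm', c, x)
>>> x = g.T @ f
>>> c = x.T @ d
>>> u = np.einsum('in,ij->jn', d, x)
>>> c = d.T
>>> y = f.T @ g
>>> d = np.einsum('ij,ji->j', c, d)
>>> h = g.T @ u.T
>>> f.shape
(3, 7)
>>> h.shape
(37, 7)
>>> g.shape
(3, 37)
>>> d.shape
(37,)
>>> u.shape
(7, 3)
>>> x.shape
(37, 7)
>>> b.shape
(37, 11, 7)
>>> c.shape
(3, 37)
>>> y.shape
(7, 37)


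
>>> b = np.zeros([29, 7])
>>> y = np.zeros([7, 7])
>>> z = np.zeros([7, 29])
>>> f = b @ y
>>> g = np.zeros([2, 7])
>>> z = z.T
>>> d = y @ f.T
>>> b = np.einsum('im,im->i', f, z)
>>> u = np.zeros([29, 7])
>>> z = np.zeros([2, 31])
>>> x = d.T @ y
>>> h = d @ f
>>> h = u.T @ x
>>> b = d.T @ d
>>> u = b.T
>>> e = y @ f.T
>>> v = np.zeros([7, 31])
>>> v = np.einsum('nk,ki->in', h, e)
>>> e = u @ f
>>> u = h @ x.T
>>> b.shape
(29, 29)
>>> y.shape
(7, 7)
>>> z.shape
(2, 31)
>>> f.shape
(29, 7)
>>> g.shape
(2, 7)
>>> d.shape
(7, 29)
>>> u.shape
(7, 29)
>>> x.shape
(29, 7)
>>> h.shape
(7, 7)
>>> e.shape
(29, 7)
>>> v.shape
(29, 7)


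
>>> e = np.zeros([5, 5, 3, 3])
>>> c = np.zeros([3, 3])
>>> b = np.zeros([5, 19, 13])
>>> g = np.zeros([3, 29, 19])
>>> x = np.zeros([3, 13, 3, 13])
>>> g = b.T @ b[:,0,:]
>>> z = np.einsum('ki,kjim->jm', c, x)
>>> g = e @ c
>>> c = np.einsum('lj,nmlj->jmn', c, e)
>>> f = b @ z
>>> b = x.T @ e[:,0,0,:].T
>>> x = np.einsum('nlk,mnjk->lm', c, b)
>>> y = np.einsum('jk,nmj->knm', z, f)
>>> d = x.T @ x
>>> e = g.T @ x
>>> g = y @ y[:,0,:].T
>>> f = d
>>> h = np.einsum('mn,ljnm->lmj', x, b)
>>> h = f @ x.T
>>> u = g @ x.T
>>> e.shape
(3, 3, 5, 13)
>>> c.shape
(3, 5, 5)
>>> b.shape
(13, 3, 13, 5)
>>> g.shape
(13, 5, 13)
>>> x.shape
(5, 13)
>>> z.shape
(13, 13)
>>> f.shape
(13, 13)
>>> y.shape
(13, 5, 19)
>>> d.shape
(13, 13)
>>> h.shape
(13, 5)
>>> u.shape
(13, 5, 5)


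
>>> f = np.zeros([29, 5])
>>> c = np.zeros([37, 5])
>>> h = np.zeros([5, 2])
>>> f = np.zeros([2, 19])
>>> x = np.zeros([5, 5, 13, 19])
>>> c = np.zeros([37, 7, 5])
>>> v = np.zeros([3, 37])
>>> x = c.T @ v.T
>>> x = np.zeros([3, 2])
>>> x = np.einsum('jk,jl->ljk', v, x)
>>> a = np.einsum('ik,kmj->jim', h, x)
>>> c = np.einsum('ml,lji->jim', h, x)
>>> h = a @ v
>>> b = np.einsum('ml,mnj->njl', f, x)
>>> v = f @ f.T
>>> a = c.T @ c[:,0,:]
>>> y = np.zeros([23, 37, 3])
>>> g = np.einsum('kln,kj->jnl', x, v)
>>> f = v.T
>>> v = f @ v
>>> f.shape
(2, 2)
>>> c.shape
(3, 37, 5)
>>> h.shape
(37, 5, 37)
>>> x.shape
(2, 3, 37)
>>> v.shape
(2, 2)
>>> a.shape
(5, 37, 5)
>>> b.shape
(3, 37, 19)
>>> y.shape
(23, 37, 3)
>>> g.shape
(2, 37, 3)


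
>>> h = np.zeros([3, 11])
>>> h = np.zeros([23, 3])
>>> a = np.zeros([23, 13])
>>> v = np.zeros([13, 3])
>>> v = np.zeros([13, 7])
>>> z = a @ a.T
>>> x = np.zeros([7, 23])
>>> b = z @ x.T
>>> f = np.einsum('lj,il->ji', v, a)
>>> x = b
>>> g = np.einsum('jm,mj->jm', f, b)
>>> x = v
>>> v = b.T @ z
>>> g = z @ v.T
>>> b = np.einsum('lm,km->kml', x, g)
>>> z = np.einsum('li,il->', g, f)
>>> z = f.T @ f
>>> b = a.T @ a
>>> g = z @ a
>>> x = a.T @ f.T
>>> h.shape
(23, 3)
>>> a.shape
(23, 13)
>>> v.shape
(7, 23)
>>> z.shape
(23, 23)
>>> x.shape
(13, 7)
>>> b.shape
(13, 13)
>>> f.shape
(7, 23)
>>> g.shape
(23, 13)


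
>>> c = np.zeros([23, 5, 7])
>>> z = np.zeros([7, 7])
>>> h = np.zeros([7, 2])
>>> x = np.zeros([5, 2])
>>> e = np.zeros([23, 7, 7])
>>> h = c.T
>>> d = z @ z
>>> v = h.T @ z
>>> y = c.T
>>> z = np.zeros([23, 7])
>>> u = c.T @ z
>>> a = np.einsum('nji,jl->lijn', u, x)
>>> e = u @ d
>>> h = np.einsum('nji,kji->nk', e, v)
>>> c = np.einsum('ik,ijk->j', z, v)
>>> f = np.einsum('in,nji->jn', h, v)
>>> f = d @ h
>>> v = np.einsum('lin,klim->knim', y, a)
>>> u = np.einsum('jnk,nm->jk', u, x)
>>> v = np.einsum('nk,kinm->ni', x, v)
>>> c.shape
(5,)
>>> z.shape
(23, 7)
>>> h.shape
(7, 23)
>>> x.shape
(5, 2)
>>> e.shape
(7, 5, 7)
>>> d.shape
(7, 7)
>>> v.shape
(5, 23)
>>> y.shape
(7, 5, 23)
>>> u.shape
(7, 7)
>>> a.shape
(2, 7, 5, 7)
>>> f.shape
(7, 23)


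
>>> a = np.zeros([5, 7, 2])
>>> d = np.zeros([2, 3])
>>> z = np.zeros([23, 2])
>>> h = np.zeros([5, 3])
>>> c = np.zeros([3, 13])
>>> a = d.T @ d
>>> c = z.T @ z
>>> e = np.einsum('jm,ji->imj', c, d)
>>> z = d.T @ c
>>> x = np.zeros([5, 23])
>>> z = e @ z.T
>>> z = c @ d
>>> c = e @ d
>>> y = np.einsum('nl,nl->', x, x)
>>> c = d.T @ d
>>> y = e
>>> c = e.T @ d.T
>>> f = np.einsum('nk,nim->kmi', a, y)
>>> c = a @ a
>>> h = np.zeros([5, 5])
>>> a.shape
(3, 3)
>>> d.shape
(2, 3)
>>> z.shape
(2, 3)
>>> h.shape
(5, 5)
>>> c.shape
(3, 3)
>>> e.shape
(3, 2, 2)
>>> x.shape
(5, 23)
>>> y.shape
(3, 2, 2)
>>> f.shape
(3, 2, 2)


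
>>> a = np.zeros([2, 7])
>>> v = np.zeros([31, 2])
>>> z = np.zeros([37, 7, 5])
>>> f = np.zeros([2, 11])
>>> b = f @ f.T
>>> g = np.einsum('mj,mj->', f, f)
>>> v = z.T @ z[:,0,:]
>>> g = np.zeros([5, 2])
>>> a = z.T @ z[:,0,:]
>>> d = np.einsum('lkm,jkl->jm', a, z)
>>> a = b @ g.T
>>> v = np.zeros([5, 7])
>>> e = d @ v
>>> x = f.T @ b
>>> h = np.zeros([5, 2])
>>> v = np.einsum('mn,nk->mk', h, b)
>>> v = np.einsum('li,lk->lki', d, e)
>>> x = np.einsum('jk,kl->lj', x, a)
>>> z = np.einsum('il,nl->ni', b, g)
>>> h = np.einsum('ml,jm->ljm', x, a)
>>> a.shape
(2, 5)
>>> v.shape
(37, 7, 5)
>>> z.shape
(5, 2)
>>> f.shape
(2, 11)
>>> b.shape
(2, 2)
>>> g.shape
(5, 2)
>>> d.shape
(37, 5)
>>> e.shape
(37, 7)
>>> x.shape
(5, 11)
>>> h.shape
(11, 2, 5)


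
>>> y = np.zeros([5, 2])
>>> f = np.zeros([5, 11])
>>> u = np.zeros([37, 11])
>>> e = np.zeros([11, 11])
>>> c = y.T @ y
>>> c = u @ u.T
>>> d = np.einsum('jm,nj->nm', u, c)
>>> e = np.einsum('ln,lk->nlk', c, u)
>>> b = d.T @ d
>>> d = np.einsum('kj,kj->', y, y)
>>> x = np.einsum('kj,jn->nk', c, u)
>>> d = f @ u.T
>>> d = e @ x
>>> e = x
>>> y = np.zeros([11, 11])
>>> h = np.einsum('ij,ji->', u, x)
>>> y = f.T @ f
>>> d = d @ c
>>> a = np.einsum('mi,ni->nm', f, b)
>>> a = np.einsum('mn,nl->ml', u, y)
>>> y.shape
(11, 11)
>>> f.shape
(5, 11)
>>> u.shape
(37, 11)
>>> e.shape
(11, 37)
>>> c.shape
(37, 37)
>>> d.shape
(37, 37, 37)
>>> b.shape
(11, 11)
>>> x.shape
(11, 37)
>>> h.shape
()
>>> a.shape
(37, 11)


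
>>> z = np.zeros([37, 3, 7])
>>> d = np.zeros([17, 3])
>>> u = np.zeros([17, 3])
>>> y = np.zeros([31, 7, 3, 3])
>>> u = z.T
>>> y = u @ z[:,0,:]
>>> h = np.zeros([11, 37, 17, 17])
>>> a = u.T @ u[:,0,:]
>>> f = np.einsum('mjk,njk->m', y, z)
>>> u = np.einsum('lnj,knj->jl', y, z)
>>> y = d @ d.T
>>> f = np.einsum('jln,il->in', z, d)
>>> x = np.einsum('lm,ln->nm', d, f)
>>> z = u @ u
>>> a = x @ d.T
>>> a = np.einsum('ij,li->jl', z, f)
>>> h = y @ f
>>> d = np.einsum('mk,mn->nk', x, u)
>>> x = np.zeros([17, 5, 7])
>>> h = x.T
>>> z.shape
(7, 7)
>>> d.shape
(7, 3)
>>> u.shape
(7, 7)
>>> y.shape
(17, 17)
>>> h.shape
(7, 5, 17)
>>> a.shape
(7, 17)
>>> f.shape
(17, 7)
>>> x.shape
(17, 5, 7)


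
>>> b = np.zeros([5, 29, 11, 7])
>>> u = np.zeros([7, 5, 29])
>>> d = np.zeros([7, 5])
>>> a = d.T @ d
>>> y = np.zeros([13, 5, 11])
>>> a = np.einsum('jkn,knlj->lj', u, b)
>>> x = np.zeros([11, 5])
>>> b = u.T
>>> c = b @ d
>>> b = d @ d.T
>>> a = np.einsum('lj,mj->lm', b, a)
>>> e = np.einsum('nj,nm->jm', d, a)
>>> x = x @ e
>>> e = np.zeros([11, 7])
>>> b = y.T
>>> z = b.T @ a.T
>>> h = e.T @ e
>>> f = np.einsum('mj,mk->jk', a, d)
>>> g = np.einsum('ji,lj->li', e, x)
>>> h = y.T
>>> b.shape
(11, 5, 13)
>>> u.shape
(7, 5, 29)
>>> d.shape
(7, 5)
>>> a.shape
(7, 11)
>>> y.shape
(13, 5, 11)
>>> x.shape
(11, 11)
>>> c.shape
(29, 5, 5)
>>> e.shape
(11, 7)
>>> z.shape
(13, 5, 7)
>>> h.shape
(11, 5, 13)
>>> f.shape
(11, 5)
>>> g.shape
(11, 7)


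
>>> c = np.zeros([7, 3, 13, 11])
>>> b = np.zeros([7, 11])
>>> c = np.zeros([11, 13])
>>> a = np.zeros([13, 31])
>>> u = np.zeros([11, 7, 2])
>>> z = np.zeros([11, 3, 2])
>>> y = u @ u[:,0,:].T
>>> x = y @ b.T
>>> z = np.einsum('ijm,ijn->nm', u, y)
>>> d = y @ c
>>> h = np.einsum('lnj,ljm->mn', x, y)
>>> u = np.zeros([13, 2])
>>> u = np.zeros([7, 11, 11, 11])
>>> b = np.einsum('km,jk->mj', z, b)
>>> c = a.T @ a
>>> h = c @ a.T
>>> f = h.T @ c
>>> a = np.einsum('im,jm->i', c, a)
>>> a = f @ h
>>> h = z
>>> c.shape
(31, 31)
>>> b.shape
(2, 7)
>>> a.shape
(13, 13)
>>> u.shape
(7, 11, 11, 11)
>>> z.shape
(11, 2)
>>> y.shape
(11, 7, 11)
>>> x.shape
(11, 7, 7)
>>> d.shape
(11, 7, 13)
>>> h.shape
(11, 2)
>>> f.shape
(13, 31)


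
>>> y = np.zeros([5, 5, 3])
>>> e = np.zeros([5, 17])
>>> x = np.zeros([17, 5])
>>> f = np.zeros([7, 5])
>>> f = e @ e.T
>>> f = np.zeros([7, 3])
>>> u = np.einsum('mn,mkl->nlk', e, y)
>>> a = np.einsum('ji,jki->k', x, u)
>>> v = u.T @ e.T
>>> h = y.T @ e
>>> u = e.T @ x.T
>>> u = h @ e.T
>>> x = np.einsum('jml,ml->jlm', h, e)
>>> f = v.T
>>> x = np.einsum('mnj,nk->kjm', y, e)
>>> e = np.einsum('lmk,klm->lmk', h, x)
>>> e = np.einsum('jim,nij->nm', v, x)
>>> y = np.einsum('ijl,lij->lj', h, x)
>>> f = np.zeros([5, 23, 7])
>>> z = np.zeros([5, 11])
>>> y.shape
(17, 5)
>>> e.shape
(17, 5)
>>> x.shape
(17, 3, 5)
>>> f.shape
(5, 23, 7)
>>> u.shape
(3, 5, 5)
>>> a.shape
(3,)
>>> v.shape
(5, 3, 5)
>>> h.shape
(3, 5, 17)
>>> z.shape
(5, 11)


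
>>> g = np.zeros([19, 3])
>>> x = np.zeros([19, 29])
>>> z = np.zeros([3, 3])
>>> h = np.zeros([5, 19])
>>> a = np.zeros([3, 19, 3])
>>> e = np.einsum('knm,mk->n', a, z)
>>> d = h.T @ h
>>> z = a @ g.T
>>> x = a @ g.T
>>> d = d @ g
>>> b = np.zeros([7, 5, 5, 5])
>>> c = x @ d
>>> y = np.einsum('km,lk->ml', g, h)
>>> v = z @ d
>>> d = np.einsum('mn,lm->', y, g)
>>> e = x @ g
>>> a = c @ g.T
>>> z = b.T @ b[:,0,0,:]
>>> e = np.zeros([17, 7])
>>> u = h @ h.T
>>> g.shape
(19, 3)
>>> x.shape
(3, 19, 19)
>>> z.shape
(5, 5, 5, 5)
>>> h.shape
(5, 19)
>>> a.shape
(3, 19, 19)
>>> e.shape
(17, 7)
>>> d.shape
()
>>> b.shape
(7, 5, 5, 5)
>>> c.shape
(3, 19, 3)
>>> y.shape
(3, 5)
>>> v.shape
(3, 19, 3)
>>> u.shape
(5, 5)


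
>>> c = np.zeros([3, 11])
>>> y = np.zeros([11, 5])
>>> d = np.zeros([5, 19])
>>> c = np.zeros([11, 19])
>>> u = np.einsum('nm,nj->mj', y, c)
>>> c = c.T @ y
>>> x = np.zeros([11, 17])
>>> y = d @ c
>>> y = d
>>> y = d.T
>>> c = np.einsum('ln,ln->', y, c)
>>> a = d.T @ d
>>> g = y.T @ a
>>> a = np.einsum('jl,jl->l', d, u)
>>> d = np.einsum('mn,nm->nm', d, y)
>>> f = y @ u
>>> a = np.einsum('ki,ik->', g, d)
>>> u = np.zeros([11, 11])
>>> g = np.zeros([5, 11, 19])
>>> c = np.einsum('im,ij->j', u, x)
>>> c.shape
(17,)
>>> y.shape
(19, 5)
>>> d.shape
(19, 5)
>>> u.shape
(11, 11)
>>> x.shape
(11, 17)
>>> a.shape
()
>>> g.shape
(5, 11, 19)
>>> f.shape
(19, 19)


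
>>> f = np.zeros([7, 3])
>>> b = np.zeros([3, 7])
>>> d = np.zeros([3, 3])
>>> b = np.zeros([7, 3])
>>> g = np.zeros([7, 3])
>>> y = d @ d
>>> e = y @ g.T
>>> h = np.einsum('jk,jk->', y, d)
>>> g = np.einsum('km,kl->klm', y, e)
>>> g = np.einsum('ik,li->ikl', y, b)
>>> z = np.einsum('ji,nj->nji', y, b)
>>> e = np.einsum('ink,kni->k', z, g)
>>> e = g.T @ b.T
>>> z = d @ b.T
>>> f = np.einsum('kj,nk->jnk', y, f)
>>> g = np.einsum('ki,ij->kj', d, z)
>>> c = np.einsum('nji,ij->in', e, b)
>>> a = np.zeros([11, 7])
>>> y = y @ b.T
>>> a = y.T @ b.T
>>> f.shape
(3, 7, 3)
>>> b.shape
(7, 3)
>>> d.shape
(3, 3)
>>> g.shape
(3, 7)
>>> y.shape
(3, 7)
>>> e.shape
(7, 3, 7)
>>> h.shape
()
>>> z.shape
(3, 7)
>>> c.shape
(7, 7)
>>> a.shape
(7, 7)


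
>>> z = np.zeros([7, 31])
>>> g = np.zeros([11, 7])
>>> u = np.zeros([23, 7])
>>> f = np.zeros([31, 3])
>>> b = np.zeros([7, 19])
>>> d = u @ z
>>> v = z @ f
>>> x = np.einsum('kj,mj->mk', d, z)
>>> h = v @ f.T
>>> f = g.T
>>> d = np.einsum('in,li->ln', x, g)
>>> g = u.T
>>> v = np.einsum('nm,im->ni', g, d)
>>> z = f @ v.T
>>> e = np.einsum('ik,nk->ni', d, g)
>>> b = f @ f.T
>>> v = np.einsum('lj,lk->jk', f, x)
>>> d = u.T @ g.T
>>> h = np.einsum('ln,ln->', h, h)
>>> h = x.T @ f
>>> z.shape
(7, 7)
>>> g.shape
(7, 23)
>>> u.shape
(23, 7)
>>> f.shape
(7, 11)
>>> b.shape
(7, 7)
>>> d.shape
(7, 7)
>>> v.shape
(11, 23)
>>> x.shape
(7, 23)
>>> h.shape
(23, 11)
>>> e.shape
(7, 11)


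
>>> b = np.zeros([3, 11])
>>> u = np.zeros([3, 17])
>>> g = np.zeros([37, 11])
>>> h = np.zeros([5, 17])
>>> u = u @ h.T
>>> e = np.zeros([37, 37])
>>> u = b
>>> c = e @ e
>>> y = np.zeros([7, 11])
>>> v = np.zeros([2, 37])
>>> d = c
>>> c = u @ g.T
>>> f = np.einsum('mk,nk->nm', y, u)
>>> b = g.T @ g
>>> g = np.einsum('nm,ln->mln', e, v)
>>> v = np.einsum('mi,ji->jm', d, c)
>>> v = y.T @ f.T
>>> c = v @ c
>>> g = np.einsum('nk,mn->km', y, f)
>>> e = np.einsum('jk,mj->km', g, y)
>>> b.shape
(11, 11)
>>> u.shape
(3, 11)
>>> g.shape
(11, 3)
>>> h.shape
(5, 17)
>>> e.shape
(3, 7)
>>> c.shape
(11, 37)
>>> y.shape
(7, 11)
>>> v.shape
(11, 3)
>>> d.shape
(37, 37)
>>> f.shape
(3, 7)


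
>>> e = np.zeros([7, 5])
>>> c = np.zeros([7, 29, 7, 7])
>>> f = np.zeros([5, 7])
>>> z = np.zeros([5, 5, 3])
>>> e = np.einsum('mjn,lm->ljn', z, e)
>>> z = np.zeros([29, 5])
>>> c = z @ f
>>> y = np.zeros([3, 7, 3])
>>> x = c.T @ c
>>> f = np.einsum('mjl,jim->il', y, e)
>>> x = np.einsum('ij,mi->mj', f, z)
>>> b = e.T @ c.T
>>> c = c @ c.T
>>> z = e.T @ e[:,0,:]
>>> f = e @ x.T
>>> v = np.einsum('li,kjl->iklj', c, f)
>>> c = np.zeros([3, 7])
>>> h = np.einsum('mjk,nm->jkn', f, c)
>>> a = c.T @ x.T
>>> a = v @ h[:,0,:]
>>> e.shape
(7, 5, 3)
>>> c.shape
(3, 7)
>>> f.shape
(7, 5, 29)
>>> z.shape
(3, 5, 3)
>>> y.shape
(3, 7, 3)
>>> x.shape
(29, 3)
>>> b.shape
(3, 5, 29)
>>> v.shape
(29, 7, 29, 5)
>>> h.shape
(5, 29, 3)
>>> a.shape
(29, 7, 29, 3)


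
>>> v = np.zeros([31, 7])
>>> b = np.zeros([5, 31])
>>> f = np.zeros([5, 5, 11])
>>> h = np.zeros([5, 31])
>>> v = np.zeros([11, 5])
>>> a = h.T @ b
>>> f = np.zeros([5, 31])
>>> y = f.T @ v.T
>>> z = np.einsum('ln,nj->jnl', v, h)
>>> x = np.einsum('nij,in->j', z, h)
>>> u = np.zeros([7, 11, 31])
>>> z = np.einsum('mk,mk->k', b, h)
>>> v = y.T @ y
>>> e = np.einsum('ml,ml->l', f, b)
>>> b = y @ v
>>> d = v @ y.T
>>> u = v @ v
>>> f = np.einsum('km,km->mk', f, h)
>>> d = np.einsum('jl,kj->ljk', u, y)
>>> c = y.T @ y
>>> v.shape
(11, 11)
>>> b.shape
(31, 11)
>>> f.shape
(31, 5)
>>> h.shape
(5, 31)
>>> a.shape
(31, 31)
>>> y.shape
(31, 11)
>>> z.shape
(31,)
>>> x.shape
(11,)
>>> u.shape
(11, 11)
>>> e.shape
(31,)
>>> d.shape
(11, 11, 31)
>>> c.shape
(11, 11)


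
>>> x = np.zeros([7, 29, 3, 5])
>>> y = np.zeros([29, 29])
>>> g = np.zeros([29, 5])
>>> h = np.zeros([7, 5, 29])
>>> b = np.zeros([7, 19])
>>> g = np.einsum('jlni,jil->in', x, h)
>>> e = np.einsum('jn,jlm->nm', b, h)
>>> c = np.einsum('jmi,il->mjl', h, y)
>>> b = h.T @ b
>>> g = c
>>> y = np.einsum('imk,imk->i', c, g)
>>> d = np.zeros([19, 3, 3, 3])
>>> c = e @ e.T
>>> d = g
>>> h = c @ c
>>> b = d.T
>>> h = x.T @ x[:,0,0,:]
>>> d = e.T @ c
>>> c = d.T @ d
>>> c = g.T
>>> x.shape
(7, 29, 3, 5)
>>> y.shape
(5,)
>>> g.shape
(5, 7, 29)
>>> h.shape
(5, 3, 29, 5)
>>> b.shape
(29, 7, 5)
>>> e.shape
(19, 29)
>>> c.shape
(29, 7, 5)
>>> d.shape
(29, 19)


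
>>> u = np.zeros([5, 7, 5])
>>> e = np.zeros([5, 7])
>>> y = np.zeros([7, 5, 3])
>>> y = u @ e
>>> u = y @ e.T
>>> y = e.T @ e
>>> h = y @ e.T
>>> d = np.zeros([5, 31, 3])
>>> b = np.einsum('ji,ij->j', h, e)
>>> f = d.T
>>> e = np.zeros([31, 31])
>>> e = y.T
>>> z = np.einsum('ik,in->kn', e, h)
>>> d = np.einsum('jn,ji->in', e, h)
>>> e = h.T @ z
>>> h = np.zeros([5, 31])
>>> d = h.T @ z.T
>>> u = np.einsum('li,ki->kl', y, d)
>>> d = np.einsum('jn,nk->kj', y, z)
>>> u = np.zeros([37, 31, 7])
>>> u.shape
(37, 31, 7)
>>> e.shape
(5, 5)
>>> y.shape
(7, 7)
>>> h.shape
(5, 31)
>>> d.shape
(5, 7)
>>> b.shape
(7,)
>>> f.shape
(3, 31, 5)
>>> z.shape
(7, 5)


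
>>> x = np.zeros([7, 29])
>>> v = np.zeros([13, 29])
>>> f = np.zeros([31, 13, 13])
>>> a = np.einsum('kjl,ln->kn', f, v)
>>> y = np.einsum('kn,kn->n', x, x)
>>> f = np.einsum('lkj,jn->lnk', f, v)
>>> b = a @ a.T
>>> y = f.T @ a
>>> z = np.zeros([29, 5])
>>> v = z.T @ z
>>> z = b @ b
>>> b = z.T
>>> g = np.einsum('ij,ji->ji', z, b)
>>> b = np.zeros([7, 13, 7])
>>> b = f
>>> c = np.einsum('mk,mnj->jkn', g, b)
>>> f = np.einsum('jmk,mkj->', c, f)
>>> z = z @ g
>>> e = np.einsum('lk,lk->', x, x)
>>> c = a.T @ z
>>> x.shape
(7, 29)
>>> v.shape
(5, 5)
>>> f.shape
()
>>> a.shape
(31, 29)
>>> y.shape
(13, 29, 29)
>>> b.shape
(31, 29, 13)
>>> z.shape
(31, 31)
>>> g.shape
(31, 31)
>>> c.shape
(29, 31)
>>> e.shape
()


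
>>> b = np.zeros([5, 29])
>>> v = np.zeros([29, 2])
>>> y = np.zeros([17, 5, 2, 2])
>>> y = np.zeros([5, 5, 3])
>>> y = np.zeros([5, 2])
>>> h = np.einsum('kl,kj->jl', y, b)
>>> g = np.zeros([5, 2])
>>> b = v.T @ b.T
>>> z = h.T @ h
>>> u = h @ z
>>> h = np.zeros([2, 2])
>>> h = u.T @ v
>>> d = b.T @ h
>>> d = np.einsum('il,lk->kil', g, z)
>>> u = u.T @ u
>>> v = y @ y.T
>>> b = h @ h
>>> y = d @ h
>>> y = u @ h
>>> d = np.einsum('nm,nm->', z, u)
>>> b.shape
(2, 2)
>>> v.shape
(5, 5)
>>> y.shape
(2, 2)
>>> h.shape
(2, 2)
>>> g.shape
(5, 2)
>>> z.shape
(2, 2)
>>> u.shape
(2, 2)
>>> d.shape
()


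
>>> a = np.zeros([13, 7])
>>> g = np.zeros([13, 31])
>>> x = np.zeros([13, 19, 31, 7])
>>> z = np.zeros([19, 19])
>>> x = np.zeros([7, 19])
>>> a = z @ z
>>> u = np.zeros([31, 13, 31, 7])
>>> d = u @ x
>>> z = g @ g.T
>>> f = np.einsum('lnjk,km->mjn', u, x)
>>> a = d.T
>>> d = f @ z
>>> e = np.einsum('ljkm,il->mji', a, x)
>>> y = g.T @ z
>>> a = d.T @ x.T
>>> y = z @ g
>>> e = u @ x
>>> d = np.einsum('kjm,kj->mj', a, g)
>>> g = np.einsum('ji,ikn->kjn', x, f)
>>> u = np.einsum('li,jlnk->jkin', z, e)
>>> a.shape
(13, 31, 7)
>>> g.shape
(31, 7, 13)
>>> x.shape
(7, 19)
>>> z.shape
(13, 13)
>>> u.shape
(31, 19, 13, 31)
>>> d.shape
(7, 31)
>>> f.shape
(19, 31, 13)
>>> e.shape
(31, 13, 31, 19)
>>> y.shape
(13, 31)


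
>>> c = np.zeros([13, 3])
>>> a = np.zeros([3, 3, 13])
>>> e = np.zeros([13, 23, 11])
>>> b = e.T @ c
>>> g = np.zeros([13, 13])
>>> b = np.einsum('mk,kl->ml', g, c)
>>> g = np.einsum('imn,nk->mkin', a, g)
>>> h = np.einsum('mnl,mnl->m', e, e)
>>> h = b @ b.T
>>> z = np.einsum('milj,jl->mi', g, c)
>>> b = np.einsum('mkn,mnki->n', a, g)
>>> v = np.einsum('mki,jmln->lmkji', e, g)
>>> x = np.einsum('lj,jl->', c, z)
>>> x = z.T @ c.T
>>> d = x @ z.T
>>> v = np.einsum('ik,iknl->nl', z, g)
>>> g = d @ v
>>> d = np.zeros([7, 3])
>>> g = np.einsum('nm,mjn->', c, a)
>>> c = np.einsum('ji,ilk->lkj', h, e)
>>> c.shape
(23, 11, 13)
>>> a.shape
(3, 3, 13)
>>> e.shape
(13, 23, 11)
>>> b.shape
(13,)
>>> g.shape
()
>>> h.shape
(13, 13)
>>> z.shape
(3, 13)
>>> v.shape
(3, 13)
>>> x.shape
(13, 13)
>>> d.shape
(7, 3)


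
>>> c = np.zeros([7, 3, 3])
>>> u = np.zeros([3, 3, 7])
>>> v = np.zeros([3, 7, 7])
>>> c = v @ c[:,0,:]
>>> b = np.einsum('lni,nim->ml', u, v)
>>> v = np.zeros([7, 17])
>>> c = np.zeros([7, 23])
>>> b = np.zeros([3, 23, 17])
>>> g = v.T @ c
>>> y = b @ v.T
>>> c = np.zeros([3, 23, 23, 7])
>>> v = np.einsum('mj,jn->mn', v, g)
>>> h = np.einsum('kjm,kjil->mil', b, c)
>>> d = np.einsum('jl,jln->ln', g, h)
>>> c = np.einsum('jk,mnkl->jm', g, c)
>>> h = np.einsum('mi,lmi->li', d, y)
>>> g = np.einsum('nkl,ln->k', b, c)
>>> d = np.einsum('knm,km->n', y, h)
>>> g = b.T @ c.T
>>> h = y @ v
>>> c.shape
(17, 3)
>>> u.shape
(3, 3, 7)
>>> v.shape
(7, 23)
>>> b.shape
(3, 23, 17)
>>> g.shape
(17, 23, 17)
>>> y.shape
(3, 23, 7)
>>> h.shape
(3, 23, 23)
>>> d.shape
(23,)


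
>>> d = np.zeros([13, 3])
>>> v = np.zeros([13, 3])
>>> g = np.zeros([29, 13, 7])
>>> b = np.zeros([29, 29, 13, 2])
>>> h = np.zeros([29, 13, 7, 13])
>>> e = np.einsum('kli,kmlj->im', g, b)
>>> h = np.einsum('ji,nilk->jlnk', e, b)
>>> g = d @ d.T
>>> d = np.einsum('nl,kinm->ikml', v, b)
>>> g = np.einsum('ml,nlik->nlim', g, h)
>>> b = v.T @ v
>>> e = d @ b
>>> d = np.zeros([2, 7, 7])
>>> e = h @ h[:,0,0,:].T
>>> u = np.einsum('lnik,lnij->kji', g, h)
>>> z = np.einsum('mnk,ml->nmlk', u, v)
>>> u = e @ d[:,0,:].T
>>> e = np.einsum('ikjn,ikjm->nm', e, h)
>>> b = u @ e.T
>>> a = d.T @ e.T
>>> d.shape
(2, 7, 7)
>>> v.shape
(13, 3)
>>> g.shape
(7, 13, 29, 13)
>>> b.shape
(7, 13, 29, 7)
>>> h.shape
(7, 13, 29, 2)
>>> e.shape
(7, 2)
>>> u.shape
(7, 13, 29, 2)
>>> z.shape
(2, 13, 3, 29)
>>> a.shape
(7, 7, 7)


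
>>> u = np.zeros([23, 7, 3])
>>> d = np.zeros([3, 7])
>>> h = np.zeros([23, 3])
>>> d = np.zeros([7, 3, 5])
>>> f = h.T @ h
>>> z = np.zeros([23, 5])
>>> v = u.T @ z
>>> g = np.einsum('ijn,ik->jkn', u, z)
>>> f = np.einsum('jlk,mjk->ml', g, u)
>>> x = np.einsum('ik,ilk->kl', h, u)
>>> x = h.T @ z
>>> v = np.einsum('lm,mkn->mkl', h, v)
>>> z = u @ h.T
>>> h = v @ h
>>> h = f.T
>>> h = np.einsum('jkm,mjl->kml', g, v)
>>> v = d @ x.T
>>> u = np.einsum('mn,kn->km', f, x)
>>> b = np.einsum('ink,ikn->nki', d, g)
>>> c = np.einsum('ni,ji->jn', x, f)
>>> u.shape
(3, 23)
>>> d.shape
(7, 3, 5)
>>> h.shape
(5, 3, 23)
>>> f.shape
(23, 5)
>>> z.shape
(23, 7, 23)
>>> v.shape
(7, 3, 3)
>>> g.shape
(7, 5, 3)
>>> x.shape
(3, 5)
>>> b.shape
(3, 5, 7)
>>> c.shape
(23, 3)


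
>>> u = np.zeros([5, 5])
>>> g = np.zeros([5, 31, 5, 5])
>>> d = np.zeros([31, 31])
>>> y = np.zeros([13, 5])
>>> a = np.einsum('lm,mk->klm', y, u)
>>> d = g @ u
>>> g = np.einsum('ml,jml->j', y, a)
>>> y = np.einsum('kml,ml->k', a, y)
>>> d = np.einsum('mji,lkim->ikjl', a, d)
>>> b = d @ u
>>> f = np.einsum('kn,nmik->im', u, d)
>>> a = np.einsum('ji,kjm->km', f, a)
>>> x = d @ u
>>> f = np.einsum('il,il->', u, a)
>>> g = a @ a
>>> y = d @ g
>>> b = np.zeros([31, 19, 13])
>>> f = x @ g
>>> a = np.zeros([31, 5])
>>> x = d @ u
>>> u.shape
(5, 5)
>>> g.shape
(5, 5)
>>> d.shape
(5, 31, 13, 5)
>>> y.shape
(5, 31, 13, 5)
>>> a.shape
(31, 5)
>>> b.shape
(31, 19, 13)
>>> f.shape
(5, 31, 13, 5)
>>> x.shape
(5, 31, 13, 5)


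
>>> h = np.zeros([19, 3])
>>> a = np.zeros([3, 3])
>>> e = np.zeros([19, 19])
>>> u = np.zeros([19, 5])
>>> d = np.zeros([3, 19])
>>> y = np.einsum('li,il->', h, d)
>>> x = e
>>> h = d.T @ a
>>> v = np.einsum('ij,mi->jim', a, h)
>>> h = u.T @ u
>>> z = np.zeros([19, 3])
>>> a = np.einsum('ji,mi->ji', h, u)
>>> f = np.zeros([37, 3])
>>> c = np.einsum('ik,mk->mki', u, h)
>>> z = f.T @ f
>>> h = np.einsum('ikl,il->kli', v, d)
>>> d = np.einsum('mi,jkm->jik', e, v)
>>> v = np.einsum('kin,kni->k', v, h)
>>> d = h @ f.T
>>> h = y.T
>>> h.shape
()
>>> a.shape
(5, 5)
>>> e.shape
(19, 19)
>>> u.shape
(19, 5)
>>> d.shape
(3, 19, 37)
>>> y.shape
()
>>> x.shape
(19, 19)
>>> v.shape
(3,)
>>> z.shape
(3, 3)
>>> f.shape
(37, 3)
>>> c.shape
(5, 5, 19)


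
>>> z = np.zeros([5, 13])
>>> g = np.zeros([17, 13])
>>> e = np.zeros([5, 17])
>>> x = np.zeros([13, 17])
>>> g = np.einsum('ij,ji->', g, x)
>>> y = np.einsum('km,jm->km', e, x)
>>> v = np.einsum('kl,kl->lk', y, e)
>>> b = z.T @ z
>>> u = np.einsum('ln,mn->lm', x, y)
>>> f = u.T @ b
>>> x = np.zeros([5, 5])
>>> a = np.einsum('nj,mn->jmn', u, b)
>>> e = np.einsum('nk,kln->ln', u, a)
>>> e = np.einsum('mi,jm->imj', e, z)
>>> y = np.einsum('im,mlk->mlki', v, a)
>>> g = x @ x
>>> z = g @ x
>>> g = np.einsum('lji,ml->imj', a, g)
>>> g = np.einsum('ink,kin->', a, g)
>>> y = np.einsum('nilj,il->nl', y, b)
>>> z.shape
(5, 5)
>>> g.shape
()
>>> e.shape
(13, 13, 5)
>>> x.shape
(5, 5)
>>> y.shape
(5, 13)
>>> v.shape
(17, 5)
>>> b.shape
(13, 13)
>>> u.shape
(13, 5)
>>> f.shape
(5, 13)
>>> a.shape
(5, 13, 13)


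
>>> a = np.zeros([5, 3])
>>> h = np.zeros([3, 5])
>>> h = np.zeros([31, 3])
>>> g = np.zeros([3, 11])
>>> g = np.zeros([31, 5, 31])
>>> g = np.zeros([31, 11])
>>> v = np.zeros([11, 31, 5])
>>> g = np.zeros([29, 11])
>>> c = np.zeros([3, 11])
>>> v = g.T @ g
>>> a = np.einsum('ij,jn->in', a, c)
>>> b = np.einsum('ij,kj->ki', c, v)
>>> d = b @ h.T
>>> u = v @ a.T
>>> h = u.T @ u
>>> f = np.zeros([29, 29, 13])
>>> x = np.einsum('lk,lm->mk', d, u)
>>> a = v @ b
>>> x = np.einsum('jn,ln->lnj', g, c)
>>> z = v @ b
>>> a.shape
(11, 3)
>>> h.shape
(5, 5)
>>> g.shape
(29, 11)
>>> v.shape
(11, 11)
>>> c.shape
(3, 11)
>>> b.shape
(11, 3)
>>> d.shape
(11, 31)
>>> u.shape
(11, 5)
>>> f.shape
(29, 29, 13)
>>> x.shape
(3, 11, 29)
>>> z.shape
(11, 3)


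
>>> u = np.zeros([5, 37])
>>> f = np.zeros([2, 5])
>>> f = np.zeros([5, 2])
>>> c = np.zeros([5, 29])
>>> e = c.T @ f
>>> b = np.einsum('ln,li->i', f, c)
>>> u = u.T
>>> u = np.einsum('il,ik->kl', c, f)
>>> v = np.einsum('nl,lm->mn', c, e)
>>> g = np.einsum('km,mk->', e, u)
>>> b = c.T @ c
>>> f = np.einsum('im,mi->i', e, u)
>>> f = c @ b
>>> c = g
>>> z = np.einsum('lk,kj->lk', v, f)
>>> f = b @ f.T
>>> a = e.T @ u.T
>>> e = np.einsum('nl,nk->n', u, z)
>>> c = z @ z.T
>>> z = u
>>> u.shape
(2, 29)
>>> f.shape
(29, 5)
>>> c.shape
(2, 2)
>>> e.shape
(2,)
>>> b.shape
(29, 29)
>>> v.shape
(2, 5)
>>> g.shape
()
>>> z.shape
(2, 29)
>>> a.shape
(2, 2)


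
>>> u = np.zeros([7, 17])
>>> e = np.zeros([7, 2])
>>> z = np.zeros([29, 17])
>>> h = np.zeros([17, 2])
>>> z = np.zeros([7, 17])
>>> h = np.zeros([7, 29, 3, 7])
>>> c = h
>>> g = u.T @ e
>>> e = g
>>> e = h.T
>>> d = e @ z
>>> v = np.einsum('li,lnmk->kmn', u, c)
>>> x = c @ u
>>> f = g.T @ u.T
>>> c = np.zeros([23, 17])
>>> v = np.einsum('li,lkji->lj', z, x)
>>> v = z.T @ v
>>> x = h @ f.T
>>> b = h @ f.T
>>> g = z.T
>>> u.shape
(7, 17)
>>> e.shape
(7, 3, 29, 7)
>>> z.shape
(7, 17)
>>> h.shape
(7, 29, 3, 7)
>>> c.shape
(23, 17)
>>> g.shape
(17, 7)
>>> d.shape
(7, 3, 29, 17)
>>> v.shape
(17, 3)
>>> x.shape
(7, 29, 3, 2)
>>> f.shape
(2, 7)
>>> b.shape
(7, 29, 3, 2)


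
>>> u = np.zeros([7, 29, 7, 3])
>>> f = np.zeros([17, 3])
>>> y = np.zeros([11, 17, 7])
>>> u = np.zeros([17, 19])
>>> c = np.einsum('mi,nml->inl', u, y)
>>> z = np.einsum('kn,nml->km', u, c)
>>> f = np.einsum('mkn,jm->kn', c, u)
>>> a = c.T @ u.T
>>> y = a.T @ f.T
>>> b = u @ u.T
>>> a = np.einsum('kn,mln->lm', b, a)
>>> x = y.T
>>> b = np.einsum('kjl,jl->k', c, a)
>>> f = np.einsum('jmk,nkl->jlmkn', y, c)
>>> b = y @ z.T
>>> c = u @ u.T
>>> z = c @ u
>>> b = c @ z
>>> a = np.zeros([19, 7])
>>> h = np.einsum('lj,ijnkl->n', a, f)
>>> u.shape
(17, 19)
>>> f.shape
(17, 7, 11, 11, 19)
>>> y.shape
(17, 11, 11)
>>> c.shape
(17, 17)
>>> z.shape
(17, 19)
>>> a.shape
(19, 7)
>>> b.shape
(17, 19)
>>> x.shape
(11, 11, 17)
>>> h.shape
(11,)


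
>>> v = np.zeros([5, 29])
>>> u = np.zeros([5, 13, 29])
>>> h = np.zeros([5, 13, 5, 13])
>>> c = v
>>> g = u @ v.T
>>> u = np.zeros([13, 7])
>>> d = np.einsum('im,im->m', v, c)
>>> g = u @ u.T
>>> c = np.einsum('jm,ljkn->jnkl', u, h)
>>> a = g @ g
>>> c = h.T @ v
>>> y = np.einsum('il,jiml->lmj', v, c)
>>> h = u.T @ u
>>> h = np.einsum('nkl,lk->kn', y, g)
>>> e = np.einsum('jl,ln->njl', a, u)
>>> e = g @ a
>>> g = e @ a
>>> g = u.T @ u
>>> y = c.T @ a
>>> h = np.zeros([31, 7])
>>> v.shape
(5, 29)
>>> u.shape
(13, 7)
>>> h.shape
(31, 7)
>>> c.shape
(13, 5, 13, 29)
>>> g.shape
(7, 7)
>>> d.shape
(29,)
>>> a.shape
(13, 13)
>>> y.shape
(29, 13, 5, 13)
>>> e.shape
(13, 13)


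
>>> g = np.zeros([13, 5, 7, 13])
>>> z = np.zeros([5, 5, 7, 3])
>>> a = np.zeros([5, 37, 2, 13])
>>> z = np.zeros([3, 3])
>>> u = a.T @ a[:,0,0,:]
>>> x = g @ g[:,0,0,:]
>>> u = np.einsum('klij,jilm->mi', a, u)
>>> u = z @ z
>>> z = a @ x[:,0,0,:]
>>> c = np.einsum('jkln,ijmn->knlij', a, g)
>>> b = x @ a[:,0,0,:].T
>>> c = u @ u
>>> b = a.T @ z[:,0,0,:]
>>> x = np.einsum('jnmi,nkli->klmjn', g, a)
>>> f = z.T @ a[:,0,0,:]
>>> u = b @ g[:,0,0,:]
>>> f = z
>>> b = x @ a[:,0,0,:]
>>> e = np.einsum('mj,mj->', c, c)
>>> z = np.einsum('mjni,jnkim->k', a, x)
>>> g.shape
(13, 5, 7, 13)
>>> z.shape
(7,)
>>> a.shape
(5, 37, 2, 13)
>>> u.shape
(13, 2, 37, 13)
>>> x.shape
(37, 2, 7, 13, 5)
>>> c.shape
(3, 3)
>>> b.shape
(37, 2, 7, 13, 13)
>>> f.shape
(5, 37, 2, 13)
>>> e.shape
()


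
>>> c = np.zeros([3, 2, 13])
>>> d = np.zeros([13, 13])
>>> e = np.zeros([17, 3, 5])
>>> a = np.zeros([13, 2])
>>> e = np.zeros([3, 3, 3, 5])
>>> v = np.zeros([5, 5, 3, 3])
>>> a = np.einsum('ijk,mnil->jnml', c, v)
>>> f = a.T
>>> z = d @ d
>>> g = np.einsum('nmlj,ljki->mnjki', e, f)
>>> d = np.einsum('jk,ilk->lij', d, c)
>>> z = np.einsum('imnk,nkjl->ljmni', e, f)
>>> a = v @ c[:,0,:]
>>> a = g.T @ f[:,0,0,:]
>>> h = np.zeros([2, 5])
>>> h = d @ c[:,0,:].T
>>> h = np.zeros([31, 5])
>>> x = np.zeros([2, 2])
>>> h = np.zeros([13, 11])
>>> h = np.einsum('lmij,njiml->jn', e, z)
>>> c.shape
(3, 2, 13)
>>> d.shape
(2, 3, 13)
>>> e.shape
(3, 3, 3, 5)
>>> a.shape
(2, 5, 5, 3, 2)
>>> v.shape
(5, 5, 3, 3)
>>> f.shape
(3, 5, 5, 2)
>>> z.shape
(2, 5, 3, 3, 3)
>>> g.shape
(3, 3, 5, 5, 2)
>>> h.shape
(5, 2)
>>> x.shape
(2, 2)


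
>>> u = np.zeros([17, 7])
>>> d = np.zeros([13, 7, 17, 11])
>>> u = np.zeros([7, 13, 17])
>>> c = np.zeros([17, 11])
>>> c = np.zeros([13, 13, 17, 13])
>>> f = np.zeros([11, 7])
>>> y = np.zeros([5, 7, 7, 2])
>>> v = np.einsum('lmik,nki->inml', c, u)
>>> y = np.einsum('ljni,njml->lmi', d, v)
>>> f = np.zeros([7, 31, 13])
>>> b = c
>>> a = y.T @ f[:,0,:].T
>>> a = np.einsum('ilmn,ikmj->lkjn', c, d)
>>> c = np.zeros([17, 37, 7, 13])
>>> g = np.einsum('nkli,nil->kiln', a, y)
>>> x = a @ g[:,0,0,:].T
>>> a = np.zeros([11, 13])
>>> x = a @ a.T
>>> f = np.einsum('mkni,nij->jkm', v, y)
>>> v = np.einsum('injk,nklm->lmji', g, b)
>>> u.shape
(7, 13, 17)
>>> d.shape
(13, 7, 17, 11)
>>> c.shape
(17, 37, 7, 13)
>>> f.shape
(11, 7, 17)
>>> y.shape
(13, 13, 11)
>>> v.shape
(17, 13, 11, 7)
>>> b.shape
(13, 13, 17, 13)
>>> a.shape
(11, 13)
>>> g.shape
(7, 13, 11, 13)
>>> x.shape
(11, 11)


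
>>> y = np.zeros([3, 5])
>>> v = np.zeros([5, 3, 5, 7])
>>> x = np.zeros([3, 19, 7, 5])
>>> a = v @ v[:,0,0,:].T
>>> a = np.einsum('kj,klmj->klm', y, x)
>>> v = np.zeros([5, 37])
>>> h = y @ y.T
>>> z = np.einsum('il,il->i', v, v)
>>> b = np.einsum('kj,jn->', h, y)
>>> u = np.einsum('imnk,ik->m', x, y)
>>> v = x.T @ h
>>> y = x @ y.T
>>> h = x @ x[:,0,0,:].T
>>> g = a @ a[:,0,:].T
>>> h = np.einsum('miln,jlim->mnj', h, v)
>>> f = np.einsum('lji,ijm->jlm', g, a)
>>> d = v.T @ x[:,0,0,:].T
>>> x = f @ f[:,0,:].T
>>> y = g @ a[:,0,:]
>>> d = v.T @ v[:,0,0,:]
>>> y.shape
(3, 19, 7)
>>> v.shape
(5, 7, 19, 3)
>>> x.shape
(19, 3, 19)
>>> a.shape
(3, 19, 7)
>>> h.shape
(3, 3, 5)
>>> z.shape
(5,)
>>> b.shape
()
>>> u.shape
(19,)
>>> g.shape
(3, 19, 3)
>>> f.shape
(19, 3, 7)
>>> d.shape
(3, 19, 7, 3)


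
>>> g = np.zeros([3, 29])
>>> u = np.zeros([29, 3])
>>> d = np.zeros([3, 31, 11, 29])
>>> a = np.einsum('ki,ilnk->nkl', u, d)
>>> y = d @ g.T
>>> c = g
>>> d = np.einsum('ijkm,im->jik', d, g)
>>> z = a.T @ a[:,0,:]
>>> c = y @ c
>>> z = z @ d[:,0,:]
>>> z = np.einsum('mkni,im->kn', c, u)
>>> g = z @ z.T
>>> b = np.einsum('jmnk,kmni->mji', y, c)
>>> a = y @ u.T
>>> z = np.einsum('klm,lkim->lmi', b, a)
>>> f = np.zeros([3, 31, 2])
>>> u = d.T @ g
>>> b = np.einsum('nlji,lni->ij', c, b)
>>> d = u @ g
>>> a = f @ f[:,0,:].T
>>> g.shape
(31, 31)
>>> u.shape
(11, 3, 31)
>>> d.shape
(11, 3, 31)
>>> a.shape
(3, 31, 3)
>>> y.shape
(3, 31, 11, 3)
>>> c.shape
(3, 31, 11, 29)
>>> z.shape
(3, 29, 11)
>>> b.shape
(29, 11)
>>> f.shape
(3, 31, 2)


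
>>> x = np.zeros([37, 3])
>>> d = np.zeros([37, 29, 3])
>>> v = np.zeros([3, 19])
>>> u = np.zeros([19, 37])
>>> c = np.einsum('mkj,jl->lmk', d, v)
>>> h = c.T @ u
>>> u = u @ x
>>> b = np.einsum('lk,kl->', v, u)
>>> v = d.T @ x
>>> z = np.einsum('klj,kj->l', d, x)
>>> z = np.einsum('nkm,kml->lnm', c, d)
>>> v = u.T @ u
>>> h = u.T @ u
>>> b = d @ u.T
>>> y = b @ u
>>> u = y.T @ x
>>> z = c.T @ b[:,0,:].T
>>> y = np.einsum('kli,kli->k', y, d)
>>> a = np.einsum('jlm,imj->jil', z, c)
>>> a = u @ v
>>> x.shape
(37, 3)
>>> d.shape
(37, 29, 3)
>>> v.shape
(3, 3)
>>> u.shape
(3, 29, 3)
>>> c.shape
(19, 37, 29)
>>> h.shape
(3, 3)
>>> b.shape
(37, 29, 19)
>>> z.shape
(29, 37, 37)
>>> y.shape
(37,)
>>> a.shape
(3, 29, 3)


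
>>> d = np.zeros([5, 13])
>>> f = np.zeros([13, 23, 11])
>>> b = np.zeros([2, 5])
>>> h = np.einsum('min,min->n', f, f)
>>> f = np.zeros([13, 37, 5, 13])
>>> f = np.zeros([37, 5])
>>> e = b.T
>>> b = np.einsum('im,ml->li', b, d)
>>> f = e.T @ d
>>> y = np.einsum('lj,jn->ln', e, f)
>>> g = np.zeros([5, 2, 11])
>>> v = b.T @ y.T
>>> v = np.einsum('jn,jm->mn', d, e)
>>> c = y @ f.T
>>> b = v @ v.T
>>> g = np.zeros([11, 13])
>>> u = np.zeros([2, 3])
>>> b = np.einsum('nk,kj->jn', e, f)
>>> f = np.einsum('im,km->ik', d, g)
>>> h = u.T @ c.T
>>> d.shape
(5, 13)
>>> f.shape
(5, 11)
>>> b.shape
(13, 5)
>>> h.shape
(3, 5)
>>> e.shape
(5, 2)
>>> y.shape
(5, 13)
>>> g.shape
(11, 13)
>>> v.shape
(2, 13)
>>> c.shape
(5, 2)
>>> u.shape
(2, 3)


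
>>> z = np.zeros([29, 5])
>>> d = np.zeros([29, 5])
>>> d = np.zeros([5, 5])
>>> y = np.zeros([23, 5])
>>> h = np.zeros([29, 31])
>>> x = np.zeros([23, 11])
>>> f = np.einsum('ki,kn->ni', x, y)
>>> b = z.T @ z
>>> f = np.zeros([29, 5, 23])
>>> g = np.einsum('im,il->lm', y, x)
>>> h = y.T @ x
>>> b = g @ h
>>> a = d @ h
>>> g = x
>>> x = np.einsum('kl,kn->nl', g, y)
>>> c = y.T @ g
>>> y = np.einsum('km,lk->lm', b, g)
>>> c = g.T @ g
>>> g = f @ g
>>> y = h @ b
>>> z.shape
(29, 5)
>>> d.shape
(5, 5)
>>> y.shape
(5, 11)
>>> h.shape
(5, 11)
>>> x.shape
(5, 11)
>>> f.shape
(29, 5, 23)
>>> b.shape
(11, 11)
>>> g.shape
(29, 5, 11)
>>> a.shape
(5, 11)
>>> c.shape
(11, 11)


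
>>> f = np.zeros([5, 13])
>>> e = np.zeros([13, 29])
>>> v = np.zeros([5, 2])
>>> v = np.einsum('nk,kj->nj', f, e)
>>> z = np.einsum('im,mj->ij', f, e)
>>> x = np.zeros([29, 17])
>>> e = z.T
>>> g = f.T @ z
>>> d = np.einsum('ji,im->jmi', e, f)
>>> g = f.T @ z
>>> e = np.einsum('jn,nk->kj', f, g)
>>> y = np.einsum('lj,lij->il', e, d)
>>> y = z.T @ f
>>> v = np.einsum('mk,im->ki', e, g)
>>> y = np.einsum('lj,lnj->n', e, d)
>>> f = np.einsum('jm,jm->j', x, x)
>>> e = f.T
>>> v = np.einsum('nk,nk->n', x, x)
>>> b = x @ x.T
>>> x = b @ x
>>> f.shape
(29,)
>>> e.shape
(29,)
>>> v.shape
(29,)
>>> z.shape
(5, 29)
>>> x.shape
(29, 17)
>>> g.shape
(13, 29)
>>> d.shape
(29, 13, 5)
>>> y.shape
(13,)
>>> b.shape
(29, 29)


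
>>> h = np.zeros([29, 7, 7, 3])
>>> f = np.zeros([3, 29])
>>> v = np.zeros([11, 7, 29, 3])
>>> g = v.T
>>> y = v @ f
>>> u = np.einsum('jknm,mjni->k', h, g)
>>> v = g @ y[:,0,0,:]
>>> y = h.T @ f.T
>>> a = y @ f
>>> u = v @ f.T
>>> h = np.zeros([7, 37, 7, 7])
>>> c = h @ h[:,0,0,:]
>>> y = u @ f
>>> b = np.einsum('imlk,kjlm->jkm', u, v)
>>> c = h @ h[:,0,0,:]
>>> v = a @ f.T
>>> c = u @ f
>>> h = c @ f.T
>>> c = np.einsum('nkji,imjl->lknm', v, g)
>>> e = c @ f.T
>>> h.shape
(3, 29, 7, 3)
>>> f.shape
(3, 29)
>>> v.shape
(3, 7, 7, 3)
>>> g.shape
(3, 29, 7, 11)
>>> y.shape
(3, 29, 7, 29)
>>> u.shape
(3, 29, 7, 3)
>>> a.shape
(3, 7, 7, 29)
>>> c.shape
(11, 7, 3, 29)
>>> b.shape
(29, 3, 29)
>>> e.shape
(11, 7, 3, 3)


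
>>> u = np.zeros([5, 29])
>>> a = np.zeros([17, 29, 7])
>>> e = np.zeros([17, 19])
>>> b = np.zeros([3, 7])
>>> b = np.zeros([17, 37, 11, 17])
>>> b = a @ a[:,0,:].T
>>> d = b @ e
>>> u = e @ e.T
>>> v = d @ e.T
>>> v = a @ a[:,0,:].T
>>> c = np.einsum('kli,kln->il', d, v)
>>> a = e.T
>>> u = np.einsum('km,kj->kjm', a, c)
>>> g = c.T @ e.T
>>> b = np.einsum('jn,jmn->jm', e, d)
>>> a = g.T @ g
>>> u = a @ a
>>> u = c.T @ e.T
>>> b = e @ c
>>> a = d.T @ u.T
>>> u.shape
(29, 17)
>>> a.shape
(19, 29, 29)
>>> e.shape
(17, 19)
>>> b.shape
(17, 29)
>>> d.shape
(17, 29, 19)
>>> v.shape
(17, 29, 17)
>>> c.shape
(19, 29)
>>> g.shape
(29, 17)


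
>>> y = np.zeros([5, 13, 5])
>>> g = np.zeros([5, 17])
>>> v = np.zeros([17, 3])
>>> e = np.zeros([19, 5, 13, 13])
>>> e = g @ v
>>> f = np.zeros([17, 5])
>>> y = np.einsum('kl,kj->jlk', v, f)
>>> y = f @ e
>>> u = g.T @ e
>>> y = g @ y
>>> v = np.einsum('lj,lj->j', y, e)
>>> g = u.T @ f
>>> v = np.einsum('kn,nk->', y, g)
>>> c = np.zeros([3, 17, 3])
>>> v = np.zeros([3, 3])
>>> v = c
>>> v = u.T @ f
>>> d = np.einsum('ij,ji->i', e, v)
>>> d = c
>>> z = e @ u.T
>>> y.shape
(5, 3)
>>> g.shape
(3, 5)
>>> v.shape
(3, 5)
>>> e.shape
(5, 3)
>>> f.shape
(17, 5)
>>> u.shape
(17, 3)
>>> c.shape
(3, 17, 3)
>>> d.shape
(3, 17, 3)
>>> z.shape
(5, 17)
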